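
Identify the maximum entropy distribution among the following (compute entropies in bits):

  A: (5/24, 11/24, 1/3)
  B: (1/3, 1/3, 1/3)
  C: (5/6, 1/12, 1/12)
B

For a discrete distribution over n outcomes, entropy is maximized by the uniform distribution.

Computing entropies:
H(A) = 1.5157 bits
H(B) = 1.5850 bits
H(C) = 0.8167 bits

The uniform distribution (where all probabilities equal 1/3) achieves the maximum entropy of log_2(3) = 1.5850 bits.

Distribution B has the highest entropy.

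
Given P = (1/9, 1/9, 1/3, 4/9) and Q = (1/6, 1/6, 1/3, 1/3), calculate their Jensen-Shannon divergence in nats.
0.0096 nats

Jensen-Shannon divergence is:
JSD(P||Q) = 0.5 × D_KL(P||M) + 0.5 × D_KL(Q||M)
where M = 0.5 × (P + Q) is the mixture distribution.

M = 0.5 × (1/9, 1/9, 1/3, 4/9) + 0.5 × (1/6, 1/6, 1/3, 1/3) = (5/36, 5/36, 1/3, 7/18)

D_KL(P||M) = 0.0098 nats
D_KL(Q||M) = 0.0094 nats

JSD(P||Q) = 0.5 × 0.0098 + 0.5 × 0.0094 = 0.0096 nats

Unlike KL divergence, JSD is symmetric and bounded: 0 ≤ JSD ≤ log(2).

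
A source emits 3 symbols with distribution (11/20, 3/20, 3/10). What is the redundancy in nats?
0.1240 nats

Redundancy measures how far a source is from maximum entropy:
R = H_max - H(X)

Maximum entropy for 3 symbols: H_max = log_e(3) = 1.0986 nats
Actual entropy: H(X) = 0.9746 nats
Redundancy: R = 1.0986 - 0.9746 = 0.1240 nats

This redundancy represents potential for compression: the source could be compressed by 0.1240 nats per symbol.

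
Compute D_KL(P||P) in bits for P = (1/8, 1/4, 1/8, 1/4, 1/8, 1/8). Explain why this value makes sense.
0.0000 bits

KL divergence satisfies the Gibbs inequality: D_KL(P||Q) ≥ 0 for all distributions P, Q.

D_KL(P||Q) = Σ p(x) log(p(x)/q(x))
Each term is p(x) × log_2(p(x)/p(x)) = p(x) × log_2(1) = 0, so the sum is 0.
D_KL(P||Q) = 0.0000 bits

When P = Q, the KL divergence is exactly 0, as there is no 'divergence' between identical distributions.

This non-negativity is a fundamental property: relative entropy cannot be negative because it measures how different Q is from P.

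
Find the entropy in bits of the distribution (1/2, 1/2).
1.0000 bits

Shannon entropy is H(X) = -Σ p(x) log p(x).

For P = (1/2, 1/2):
H = -1/2 × log_2(1/2) -1/2 × log_2(1/2)
H = 1.0000 bits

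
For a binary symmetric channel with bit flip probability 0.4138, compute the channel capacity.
0.0215 bits

For a binary symmetric channel (BSC) with error probability p:
Capacity C = 1 - H(p) bits per symbol

where H(p) = -p log₂(p) - (1-p) log₂(1-p) is the binary entropy function.

H(0.4138) = 0.9785 bits
C = 1 - 0.9785 = 0.0215 bits per symbol

This means we can reliably transmit up to 0.0215 bits of information per channel use.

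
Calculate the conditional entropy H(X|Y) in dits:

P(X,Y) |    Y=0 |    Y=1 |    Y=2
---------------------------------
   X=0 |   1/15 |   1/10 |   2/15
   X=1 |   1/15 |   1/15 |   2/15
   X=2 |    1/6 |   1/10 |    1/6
0.4606 dits

Using the chain rule: H(X|Y) = H(X,Y) - H(Y)

First, compute H(X,Y) = 0.9280 dits

Marginal P(Y) = (3/10, 4/15, 13/30)
H(Y) = 0.4673 dits

H(X|Y) = H(X,Y) - H(Y) = 0.9280 - 0.4673 = 0.4606 dits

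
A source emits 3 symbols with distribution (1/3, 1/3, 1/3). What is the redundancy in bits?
0.0000 bits

Redundancy measures how far a source is from maximum entropy:
R = H_max - H(X)

Maximum entropy for 3 symbols: H_max = log_2(3) = 1.5850 bits
Actual entropy: H(X) = 1.5850 bits
Redundancy: R = 1.5850 - 1.5850 = 0.0000 bits

This redundancy represents potential for compression: the source could be compressed by 0.0000 bits per symbol.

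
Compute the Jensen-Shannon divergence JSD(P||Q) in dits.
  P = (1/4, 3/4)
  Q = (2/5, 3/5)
0.0056 dits

Jensen-Shannon divergence is:
JSD(P||Q) = 0.5 × D_KL(P||M) + 0.5 × D_KL(Q||M)
where M = 0.5 × (P + Q) is the mixture distribution.

M = 0.5 × (1/4, 3/4) + 0.5 × (2/5, 3/5) = (13/40, 27/40)

D_KL(P||M) = 0.0058 dits
D_KL(Q||M) = 0.0054 dits

JSD(P||Q) = 0.5 × 0.0058 + 0.5 × 0.0054 = 0.0056 dits

Unlike KL divergence, JSD is symmetric and bounded: 0 ≤ JSD ≤ log(2).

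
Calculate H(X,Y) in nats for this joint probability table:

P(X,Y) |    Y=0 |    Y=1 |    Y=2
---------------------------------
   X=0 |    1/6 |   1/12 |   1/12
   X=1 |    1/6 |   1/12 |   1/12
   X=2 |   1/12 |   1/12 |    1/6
2.1383 nats

Joint entropy is H(X,Y) = -Σ_{x,y} p(x,y) log p(x,y).

Summing over all non-zero entries:
H(X,Y) = -[1/6·log_e(1/6) + 1/12·log_e(1/12) + 1/12·log_e(1/12) + 1/6·log_e(1/6) + 1/12·log_e(1/12) + 1/12·log_e(1/12) + 1/12·log_e(1/12) + 1/12·log_e(1/12) + 1/6·log_e(1/6)]
H(X,Y) = 2.1383 nats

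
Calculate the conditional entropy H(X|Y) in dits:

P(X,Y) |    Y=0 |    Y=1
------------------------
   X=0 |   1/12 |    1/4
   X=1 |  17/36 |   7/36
0.2343 dits

Using the chain rule: H(X|Y) = H(X,Y) - H(Y)

First, compute H(X,Y) = 0.5326 dits

Marginal P(Y) = (5/9, 4/9)
H(Y) = 0.2983 dits

H(X|Y) = H(X,Y) - H(Y) = 0.5326 - 0.2983 = 0.2343 dits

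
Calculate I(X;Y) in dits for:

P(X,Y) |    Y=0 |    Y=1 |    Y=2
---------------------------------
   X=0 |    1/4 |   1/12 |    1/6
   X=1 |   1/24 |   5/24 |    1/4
0.0515 dits

Mutual information: I(X;Y) = H(X) + H(Y) - H(X,Y)

Marginals:
P(X) = (1/2, 1/2), H(X) = 0.3010 dits
P(Y) = (7/24, 7/24, 5/12), H(Y) = 0.4706 dits

Joint entropy: H(X,Y) = 0.7201 dits

I(X;Y) = 0.3010 + 0.4706 - 0.7201 = 0.0515 dits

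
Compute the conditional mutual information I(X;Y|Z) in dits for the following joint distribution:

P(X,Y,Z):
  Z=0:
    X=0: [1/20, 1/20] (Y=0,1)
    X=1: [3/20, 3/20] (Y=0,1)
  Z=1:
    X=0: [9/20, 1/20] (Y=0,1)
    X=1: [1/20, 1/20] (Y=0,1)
0.0167 dits

Conditional mutual information: I(X;Y|Z) = H(X|Z) + H(Y|Z) - H(X,Y|Z)

H(Z) = 0.2923
H(X,Z) = 0.5074 → H(X|Z) = 0.2151
H(Y,Z) = 0.5301 → H(Y|Z) = 0.2378
H(X,Y,Z) = 0.7285 → H(X,Y|Z) = 0.4362

I(X;Y|Z) = 0.2151 + 0.2378 - 0.4362 = 0.0167 dits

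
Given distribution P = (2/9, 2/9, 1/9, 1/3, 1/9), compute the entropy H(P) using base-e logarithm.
1.5230 nats

Shannon entropy is H(X) = -Σ p(x) log p(x).

For P = (2/9, 2/9, 1/9, 1/3, 1/9):
H = -2/9 × log_e(2/9) -2/9 × log_e(2/9) -1/9 × log_e(1/9) -1/3 × log_e(1/3) -1/9 × log_e(1/9)
H = 1.5230 nats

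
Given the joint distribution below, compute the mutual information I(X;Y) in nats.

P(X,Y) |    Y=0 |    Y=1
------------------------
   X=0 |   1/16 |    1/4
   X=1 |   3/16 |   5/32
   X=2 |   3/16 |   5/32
0.0552 nats

Mutual information: I(X;Y) = H(X) + H(Y) - H(X,Y)

Marginals:
P(X) = (5/16, 11/32, 11/32), H(X) = 1.0976 nats
P(Y) = (7/16, 9/16), H(Y) = 0.6853 nats

Joint entropy: H(X,Y) = 1.7277 nats

I(X;Y) = 1.0976 + 0.6853 - 1.7277 = 0.0552 nats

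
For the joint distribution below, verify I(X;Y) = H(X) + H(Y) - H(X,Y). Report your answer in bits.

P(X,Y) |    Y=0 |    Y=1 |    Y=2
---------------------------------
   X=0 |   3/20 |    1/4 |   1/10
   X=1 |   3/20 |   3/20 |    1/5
I(X;Y) = 0.0427 bits

Mutual information has multiple equivalent forms:
- I(X;Y) = H(X) - H(X|Y)
- I(X;Y) = H(Y) - H(Y|X)
- I(X;Y) = H(X) + H(Y) - H(X,Y)

Computing all quantities:
H(X) = 1.0000, H(Y) = 1.5710, H(X,Y) = 2.5282
H(X|Y) = 0.9573, H(Y|X) = 1.5282

Verification:
H(X) - H(X|Y) = 1.0000 - 0.9573 = 0.0427
H(Y) - H(Y|X) = 1.5710 - 1.5282 = 0.0427
H(X) + H(Y) - H(X,Y) = 1.0000 + 1.5710 - 2.5282 = 0.0427

All forms give I(X;Y) = 0.0427 bits. ✓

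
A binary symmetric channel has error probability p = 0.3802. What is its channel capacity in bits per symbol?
0.0418 bits

For a binary symmetric channel (BSC) with error probability p:
Capacity C = 1 - H(p) bits per symbol

where H(p) = -p log₂(p) - (1-p) log₂(1-p) is the binary entropy function.

H(0.3802) = 0.9582 bits
C = 1 - 0.9582 = 0.0418 bits per symbol

This means we can reliably transmit up to 0.0418 bits of information per channel use.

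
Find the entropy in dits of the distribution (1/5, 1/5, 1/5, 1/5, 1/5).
0.6990 dits

Shannon entropy is H(X) = -Σ p(x) log p(x).

For P = (1/5, 1/5, 1/5, 1/5, 1/5):
H = -1/5 × log_10(1/5) -1/5 × log_10(1/5) -1/5 × log_10(1/5) -1/5 × log_10(1/5) -1/5 × log_10(1/5)
H = 0.6990 dits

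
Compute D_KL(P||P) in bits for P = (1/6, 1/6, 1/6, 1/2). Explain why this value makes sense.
0.0000 bits

KL divergence satisfies the Gibbs inequality: D_KL(P||Q) ≥ 0 for all distributions P, Q.

D_KL(P||Q) = Σ p(x) log(p(x)/q(x))
Each term is p(x) × log_2(p(x)/p(x)) = p(x) × log_2(1) = 0, so the sum is 0.
D_KL(P||Q) = 0.0000 bits

When P = Q, the KL divergence is exactly 0, as there is no 'divergence' between identical distributions.

This non-negativity is a fundamental property: relative entropy cannot be negative because it measures how different Q is from P.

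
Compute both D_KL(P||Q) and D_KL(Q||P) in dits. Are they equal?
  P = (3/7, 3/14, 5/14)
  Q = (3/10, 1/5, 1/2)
D_KL(P||Q) = 0.0206, D_KL(Q||P) = 0.0206

KL divergence is not symmetric: D_KL(P||Q) ≠ D_KL(Q||P) in general.

D_KL(P||Q) = 0.0206 dits
D_KL(Q||P) = 0.0206 dits

In this case they happen to be equal (to 4 decimal places).

This asymmetry is why KL divergence is not a true distance metric.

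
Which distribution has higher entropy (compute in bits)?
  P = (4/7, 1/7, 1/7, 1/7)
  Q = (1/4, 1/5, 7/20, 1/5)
Q

Computing entropies in bits:
H(P) = 1.6645
H(Q) = 1.9589

Distribution Q has higher entropy.

Intuition: The distribution closer to uniform (more spread out) has higher entropy.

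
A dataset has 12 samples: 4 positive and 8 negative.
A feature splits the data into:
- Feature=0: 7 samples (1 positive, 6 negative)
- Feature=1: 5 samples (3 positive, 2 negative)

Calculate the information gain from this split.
0.1686 bits

Information Gain = H(Y) - H(Y|Feature)

Before split:
P(positive) = 4/12 = 0.3333
H(Y) = 0.9183 bits

After split:
Feature=0: H = 0.5917 bits (weight = 7/12)
Feature=1: H = 0.9710 bits (weight = 5/12)
H(Y|Feature) = (7/12)×0.5917 + (5/12)×0.9710 = 0.7497 bits

Information Gain = 0.9183 - 0.7497 = 0.1686 bits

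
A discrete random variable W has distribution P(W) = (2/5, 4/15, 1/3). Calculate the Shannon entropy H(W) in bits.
1.5656 bits

Shannon entropy is H(X) = -Σ p(x) log p(x).

For P = (2/5, 4/15, 1/3):
H = -2/5 × log_2(2/5) -4/15 × log_2(4/15) -1/3 × log_2(1/3)
H = 1.5656 bits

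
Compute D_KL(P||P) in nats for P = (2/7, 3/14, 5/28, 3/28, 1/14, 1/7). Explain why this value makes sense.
0.0000 nats

KL divergence satisfies the Gibbs inequality: D_KL(P||Q) ≥ 0 for all distributions P, Q.

D_KL(P||Q) = Σ p(x) log(p(x)/q(x))
Each term is p(x) × log_e(p(x)/p(x)) = p(x) × log_e(1) = 0, so the sum is 0.
D_KL(P||Q) = 0.0000 nats

When P = Q, the KL divergence is exactly 0, as there is no 'divergence' between identical distributions.

This non-negativity is a fundamental property: relative entropy cannot be negative because it measures how different Q is from P.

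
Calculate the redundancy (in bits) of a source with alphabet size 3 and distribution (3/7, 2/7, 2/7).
0.0283 bits

Redundancy measures how far a source is from maximum entropy:
R = H_max - H(X)

Maximum entropy for 3 symbols: H_max = log_2(3) = 1.5850 bits
Actual entropy: H(X) = 1.5567 bits
Redundancy: R = 1.5850 - 1.5567 = 0.0283 bits

This redundancy represents potential for compression: the source could be compressed by 0.0283 bits per symbol.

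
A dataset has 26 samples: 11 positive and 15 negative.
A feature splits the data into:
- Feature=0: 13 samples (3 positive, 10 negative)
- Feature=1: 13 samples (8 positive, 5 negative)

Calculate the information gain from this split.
0.1126 bits

Information Gain = H(Y) - H(Y|Feature)

Before split:
P(positive) = 11/26 = 0.4231
H(Y) = 0.9829 bits

After split:
Feature=0: H = 0.7793 bits (weight = 13/26)
Feature=1: H = 0.9612 bits (weight = 13/26)
H(Y|Feature) = (13/26)×0.7793 + (13/26)×0.9612 = 0.8703 bits

Information Gain = 0.9829 - 0.8703 = 0.1126 bits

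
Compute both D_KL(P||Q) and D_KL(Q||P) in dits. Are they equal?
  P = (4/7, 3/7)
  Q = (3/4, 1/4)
D_KL(P||Q) = 0.0328, D_KL(Q||P) = 0.0301

KL divergence is not symmetric: D_KL(P||Q) ≠ D_KL(Q||P) in general.

D_KL(P||Q) = 0.0328 dits
D_KL(Q||P) = 0.0301 dits

No, they are not equal!

This asymmetry is why KL divergence is not a true distance metric.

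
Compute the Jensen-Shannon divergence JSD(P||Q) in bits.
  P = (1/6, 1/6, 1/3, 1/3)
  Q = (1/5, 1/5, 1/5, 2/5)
0.0165 bits

Jensen-Shannon divergence is:
JSD(P||Q) = 0.5 × D_KL(P||M) + 0.5 × D_KL(Q||M)
where M = 0.5 × (P + Q) is the mixture distribution.

M = 0.5 × (1/6, 1/6, 1/3, 1/3) + 0.5 × (1/5, 1/5, 1/5, 2/5) = (0.183333, 0.183333, 4/15, 11/30)

D_KL(P||M) = 0.0156 bits
D_KL(Q||M) = 0.0174 bits

JSD(P||Q) = 0.5 × 0.0156 + 0.5 × 0.0174 = 0.0165 bits

Unlike KL divergence, JSD is symmetric and bounded: 0 ≤ JSD ≤ log(2).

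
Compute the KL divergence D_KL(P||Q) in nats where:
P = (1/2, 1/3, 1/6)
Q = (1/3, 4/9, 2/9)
0.0589 nats

KL divergence: D_KL(P||Q) = Σ p(x) log(p(x)/q(x))

Computing term by term:
  x=0: 1/2 × log_e[(1/2)/(1/3)] = 1/2 × 0.4055 = 0.2027
  x=1: 1/3 × log_e[(1/3)/(4/9)] = 1/3 × -0.2877 = -0.0959
  x=2: 1/6 × log_e[(1/6)/(2/9)] = 1/6 × -0.2877 = -0.0479

D_KL(P||Q) = 0.0589 nats

Note: KL divergence is always non-negative and equals 0 iff P = Q.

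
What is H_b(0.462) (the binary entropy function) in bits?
0.9958 bits

The binary entropy function is:
H(p) = -p log(p) - (1-p) log(1-p)

H(0.462) = -0.462 × log_2(0.462) - 0.538 × log_2(0.538)
H(0.462) = 0.9958 bits

Note: Binary entropy is maximized at p=0.5 (H=1 bit) and minimized at p=0 or p=1 (H=0).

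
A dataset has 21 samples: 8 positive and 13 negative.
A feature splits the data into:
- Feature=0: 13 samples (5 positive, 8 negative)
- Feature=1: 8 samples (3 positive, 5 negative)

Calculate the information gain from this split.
0.0001 bits

Information Gain = H(Y) - H(Y|Feature)

Before split:
P(positive) = 8/21 = 0.3810
H(Y) = 0.9587 bits

After split:
Feature=0: H = 0.9612 bits (weight = 13/21)
Feature=1: H = 0.9544 bits (weight = 8/21)
H(Y|Feature) = (13/21)×0.9612 + (8/21)×0.9544 = 0.9586 bits

Information Gain = 0.9587 - 0.9586 = 0.0001 bits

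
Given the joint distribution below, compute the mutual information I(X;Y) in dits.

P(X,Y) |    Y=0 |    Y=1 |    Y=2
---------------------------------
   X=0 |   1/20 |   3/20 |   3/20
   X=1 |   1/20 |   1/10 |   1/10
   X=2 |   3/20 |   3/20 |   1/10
0.0141 dits

Mutual information: I(X;Y) = H(X) + H(Y) - H(X,Y)

Marginals:
P(X) = (7/20, 1/4, 2/5), H(X) = 0.4693 dits
P(Y) = (1/4, 2/5, 7/20), H(Y) = 0.4693 dits

Joint entropy: H(X,Y) = 0.9244 dits

I(X;Y) = 0.4693 + 0.4693 - 0.9244 = 0.0141 dits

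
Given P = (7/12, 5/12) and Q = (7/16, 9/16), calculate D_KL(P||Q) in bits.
0.0617 bits

KL divergence: D_KL(P||Q) = Σ p(x) log(p(x)/q(x))

Computing term by term:
  x=0: 7/12 × log_2[(7/12)/(7/16)] = 7/12 × 0.4150 = 0.2421
  x=1: 5/12 × log_2[(5/12)/(9/16)] = 5/12 × -0.4330 = -0.1804

D_KL(P||Q) = 0.0617 bits

Note: KL divergence is always non-negative and equals 0 iff P = Q.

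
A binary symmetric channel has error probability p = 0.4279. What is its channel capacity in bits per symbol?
0.0151 bits

For a binary symmetric channel (BSC) with error probability p:
Capacity C = 1 - H(p) bits per symbol

where H(p) = -p log₂(p) - (1-p) log₂(1-p) is the binary entropy function.

H(0.4279) = 0.9849 bits
C = 1 - 0.9849 = 0.0151 bits per symbol

This means we can reliably transmit up to 0.0151 bits of information per channel use.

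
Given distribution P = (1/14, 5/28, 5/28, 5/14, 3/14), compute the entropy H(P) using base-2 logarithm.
2.1663 bits

Shannon entropy is H(X) = -Σ p(x) log p(x).

For P = (1/14, 5/28, 5/28, 5/14, 3/14):
H = -1/14 × log_2(1/14) -5/28 × log_2(5/28) -5/28 × log_2(5/28) -5/14 × log_2(5/14) -3/14 × log_2(3/14)
H = 2.1663 bits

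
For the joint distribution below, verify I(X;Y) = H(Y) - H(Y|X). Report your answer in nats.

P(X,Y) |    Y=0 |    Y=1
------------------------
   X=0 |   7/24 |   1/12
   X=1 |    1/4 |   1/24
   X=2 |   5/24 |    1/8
I(X;Y) = 0.0236 nats

Mutual information has multiple equivalent forms:
- I(X;Y) = H(X) - H(X|Y)
- I(X;Y) = H(Y) - H(Y|X)
- I(X;Y) = H(X) + H(Y) - H(X,Y)

Computing all quantities:
H(X) = 1.0934, H(Y) = 0.5623, H(X,Y) = 1.6322
H(X|Y) = 1.0698, H(Y|X) = 0.5388

Verification:
H(X) - H(X|Y) = 1.0934 - 1.0698 = 0.0236
H(Y) - H(Y|X) = 0.5623 - 0.5388 = 0.0236
H(X) + H(Y) - H(X,Y) = 1.0934 + 0.5623 - 1.6322 = 0.0236

All forms give I(X;Y) = 0.0236 nats. ✓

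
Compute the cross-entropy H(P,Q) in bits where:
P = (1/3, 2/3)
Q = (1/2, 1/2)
1.0000 bits

Cross-entropy: H(P,Q) = -Σ p(x) log q(x)

Alternatively: H(P,Q) = H(P) + D_KL(P||Q)
H(P) = 0.9183 bits
D_KL(P||Q) = 0.0817 bits

H(P,Q) = 0.9183 + 0.0817 = 1.0000 bits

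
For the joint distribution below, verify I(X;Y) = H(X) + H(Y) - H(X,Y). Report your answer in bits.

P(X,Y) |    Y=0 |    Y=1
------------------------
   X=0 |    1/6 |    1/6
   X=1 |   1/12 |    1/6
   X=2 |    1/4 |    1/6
I(X;Y) = 0.0325 bits

Mutual information has multiple equivalent forms:
- I(X;Y) = H(X) - H(X|Y)
- I(X;Y) = H(Y) - H(Y|X)
- I(X;Y) = H(X) + H(Y) - H(X,Y)

Computing all quantities:
H(X) = 1.5546, H(Y) = 1.0000, H(X,Y) = 2.5221
H(X|Y) = 1.5221, H(Y|X) = 0.9675

Verification:
H(X) - H(X|Y) = 1.5546 - 1.5221 = 0.0325
H(Y) - H(Y|X) = 1.0000 - 0.9675 = 0.0325
H(X) + H(Y) - H(X,Y) = 1.5546 + 1.0000 - 2.5221 = 0.0325

All forms give I(X;Y) = 0.0325 bits. ✓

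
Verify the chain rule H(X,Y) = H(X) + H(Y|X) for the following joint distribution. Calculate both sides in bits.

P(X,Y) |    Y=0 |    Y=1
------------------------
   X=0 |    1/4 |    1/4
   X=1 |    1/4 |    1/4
H(X,Y) = 2.0000, H(X) = 1.0000, H(Y|X) = 1.0000 (all in bits)

Chain rule: H(X,Y) = H(X) + H(Y|X)

Left side — joint entropy directly:
H(X,Y) = -Σ p(x,y) log p(x,y) = 2.0000 bits

Right side — compute H(Y|X) from the conditional distributions:
P(X) = (1/2, 1/2), so H(X) = 1.0000 bits
H(Y|X) = Σ_x P(X=x) · H(Y|X=x):
  P(Y|X=0) = (1/2, 1/2), H(Y|X=0) = 1.0000, weight P(X=0) = 1/2
  P(Y|X=1) = (1/2, 1/2), H(Y|X=1) = 1.0000, weight P(X=1) = 1/2
H(Y|X) = 1.0000 bits

H(X) + H(Y|X) = 1.0000 + 1.0000 = 2.0000 bits

Both sides equal 2.0000 bits. ✓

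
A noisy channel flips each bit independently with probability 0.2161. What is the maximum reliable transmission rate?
0.2470 bits

For a binary symmetric channel (BSC) with error probability p:
Capacity C = 1 - H(p) bits per symbol

where H(p) = -p log₂(p) - (1-p) log₂(1-p) is the binary entropy function.

H(0.2161) = 0.7530 bits
C = 1 - 0.7530 = 0.2470 bits per symbol

This means we can reliably transmit up to 0.2470 bits of information per channel use.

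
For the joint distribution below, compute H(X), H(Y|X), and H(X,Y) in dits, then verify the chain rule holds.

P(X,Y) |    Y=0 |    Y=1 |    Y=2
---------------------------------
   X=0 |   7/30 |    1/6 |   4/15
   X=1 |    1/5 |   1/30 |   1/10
H(X,Y) = 0.7193, H(X) = 0.2764, H(Y|X) = 0.4428 (all in dits)

Chain rule: H(X,Y) = H(X) + H(Y|X)

Left side — joint entropy directly:
H(X,Y) = -Σ p(x,y) log p(x,y) = 0.7193 dits

Right side — compute H(Y|X) from the conditional distributions:
P(X) = (2/3, 1/3), so H(X) = 0.2764 dits
H(Y|X) = Σ_x P(X=x) · H(Y|X=x):
  P(Y|X=0) = (7/20, 1/4, 2/5), H(Y|X=0) = 0.4693, weight P(X=0) = 2/3
  P(Y|X=1) = (3/5, 1/10, 3/10), H(Y|X=1) = 0.3900, weight P(X=1) = 1/3
H(Y|X) = 0.4428 dits

H(X) + H(Y|X) = 0.2764 + 0.4428 = 0.7193 dits

Both sides equal 0.7193 dits. ✓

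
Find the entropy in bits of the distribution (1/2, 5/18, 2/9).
1.4955 bits

Shannon entropy is H(X) = -Σ p(x) log p(x).

For P = (1/2, 5/18, 2/9):
H = -1/2 × log_2(1/2) -5/18 × log_2(5/18) -2/9 × log_2(2/9)
H = 1.4955 bits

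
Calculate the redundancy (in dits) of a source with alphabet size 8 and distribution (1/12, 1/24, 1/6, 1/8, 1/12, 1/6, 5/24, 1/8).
0.0386 dits

Redundancy measures how far a source is from maximum entropy:
R = H_max - H(X)

Maximum entropy for 8 symbols: H_max = log_10(8) = 0.9031 dits
Actual entropy: H(X) = 0.8645 dits
Redundancy: R = 0.9031 - 0.8645 = 0.0386 dits

This redundancy represents potential for compression: the source could be compressed by 0.0386 dits per symbol.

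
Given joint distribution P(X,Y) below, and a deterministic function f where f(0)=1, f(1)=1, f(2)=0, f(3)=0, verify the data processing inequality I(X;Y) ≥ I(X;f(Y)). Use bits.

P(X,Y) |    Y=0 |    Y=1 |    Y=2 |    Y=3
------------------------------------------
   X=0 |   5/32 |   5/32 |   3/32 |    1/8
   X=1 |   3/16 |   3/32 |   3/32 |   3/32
I(X;Y) = 0.0139, I(X;f(Y)) = 0.0001, inequality holds: 0.0139 ≥ 0.0001

Data Processing Inequality: For any Markov chain X → Y → Z, we have I(X;Y) ≥ I(X;Z).

Here Z = f(Y) is a deterministic function of Y, forming X → Y → Z.

Original I(X;Y) = 0.0139 bits

After applying f:
P(X,Z) where Z=f(Y):
- P(X,Z=0) = P(X,Y=2) + P(X,Y=3)
- P(X,Z=1) = P(X,Y=0) + P(X,Y=1)

I(X;Z) = I(X;f(Y)) = 0.0001 bits

Verification: 0.0139 ≥ 0.0001 ✓

Information cannot be created by processing; the function f can only lose information about X.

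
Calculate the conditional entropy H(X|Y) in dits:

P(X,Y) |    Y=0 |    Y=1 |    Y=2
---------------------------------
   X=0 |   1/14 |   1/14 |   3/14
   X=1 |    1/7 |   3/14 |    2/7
0.2773 dits

Using the chain rule: H(X|Y) = H(X,Y) - H(Y)

First, compute H(X,Y) = 0.7266 dits

Marginal P(Y) = (3/14, 2/7, 1/2)
H(Y) = 0.4493 dits

H(X|Y) = H(X,Y) - H(Y) = 0.7266 - 0.4493 = 0.2773 dits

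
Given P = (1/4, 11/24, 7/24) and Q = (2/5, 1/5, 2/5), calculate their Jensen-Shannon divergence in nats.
0.0390 nats

Jensen-Shannon divergence is:
JSD(P||Q) = 0.5 × D_KL(P||M) + 0.5 × D_KL(Q||M)
where M = 0.5 × (P + Q) is the mixture distribution.

M = 0.5 × (1/4, 11/24, 7/24) + 0.5 × (2/5, 1/5, 2/5) = (13/40, 0.329167, 0.345833)

D_KL(P||M) = 0.0364 nats
D_KL(Q||M) = 0.0416 nats

JSD(P||Q) = 0.5 × 0.0364 + 0.5 × 0.0416 = 0.0390 nats

Unlike KL divergence, JSD is symmetric and bounded: 0 ≤ JSD ≤ log(2).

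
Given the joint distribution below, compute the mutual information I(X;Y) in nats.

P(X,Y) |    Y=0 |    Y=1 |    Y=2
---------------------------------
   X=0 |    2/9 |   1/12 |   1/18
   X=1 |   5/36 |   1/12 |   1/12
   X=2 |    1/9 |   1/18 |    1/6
0.0536 nats

Mutual information: I(X;Y) = H(X) + H(Y) - H(X,Y)

Marginals:
P(X) = (13/36, 11/36, 1/3), H(X) = 1.0963 nats
P(Y) = (17/36, 2/9, 11/36), H(Y) = 1.0508 nats

Joint entropy: H(X,Y) = 2.0936 nats

I(X;Y) = 1.0963 + 1.0508 - 2.0936 = 0.0536 nats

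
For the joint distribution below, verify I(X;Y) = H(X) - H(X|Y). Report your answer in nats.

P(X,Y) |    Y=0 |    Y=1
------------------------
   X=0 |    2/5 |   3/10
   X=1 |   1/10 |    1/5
I(X;Y) = 0.0242 nats

Mutual information has multiple equivalent forms:
- I(X;Y) = H(X) - H(X|Y)
- I(X;Y) = H(Y) - H(Y|X)
- I(X;Y) = H(X) + H(Y) - H(X,Y)

Computing all quantities:
H(X) = 0.6109, H(Y) = 0.6931, H(X,Y) = 1.2799
H(X|Y) = 0.5867, H(Y|X) = 0.6690

Verification:
H(X) - H(X|Y) = 0.6109 - 0.5867 = 0.0242
H(Y) - H(Y|X) = 0.6931 - 0.6690 = 0.0242
H(X) + H(Y) - H(X,Y) = 0.6109 + 0.6931 - 1.2799 = 0.0242

All forms give I(X;Y) = 0.0242 nats. ✓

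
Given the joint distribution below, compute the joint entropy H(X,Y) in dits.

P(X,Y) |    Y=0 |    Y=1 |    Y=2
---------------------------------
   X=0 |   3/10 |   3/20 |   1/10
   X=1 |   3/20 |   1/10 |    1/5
0.7438 dits

Joint entropy is H(X,Y) = -Σ_{x,y} p(x,y) log p(x,y).

Summing over all non-zero entries:
H(X,Y) = -[3/10·log_10(3/10) + 3/20·log_10(3/20) + 1/10·log_10(1/10) + 3/20·log_10(3/20) + 1/10·log_10(1/10) + 1/5·log_10(1/5)]
H(X,Y) = 0.7438 dits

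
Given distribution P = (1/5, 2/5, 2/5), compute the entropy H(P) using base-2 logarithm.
1.5219 bits

Shannon entropy is H(X) = -Σ p(x) log p(x).

For P = (1/5, 2/5, 2/5):
H = -1/5 × log_2(1/5) -2/5 × log_2(2/5) -2/5 × log_2(2/5)
H = 1.5219 bits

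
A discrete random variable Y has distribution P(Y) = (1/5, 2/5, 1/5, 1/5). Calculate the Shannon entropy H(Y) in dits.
0.5786 dits

Shannon entropy is H(X) = -Σ p(x) log p(x).

For P = (1/5, 2/5, 1/5, 1/5):
H = -1/5 × log_10(1/5) -2/5 × log_10(2/5) -1/5 × log_10(1/5) -1/5 × log_10(1/5)
H = 0.5786 dits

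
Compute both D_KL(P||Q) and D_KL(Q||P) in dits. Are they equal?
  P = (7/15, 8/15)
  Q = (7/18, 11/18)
D_KL(P||Q) = 0.0054, D_KL(Q||P) = 0.0053

KL divergence is not symmetric: D_KL(P||Q) ≠ D_KL(Q||P) in general.

D_KL(P||Q) = 0.0054 dits
D_KL(Q||P) = 0.0053 dits

No, they are not equal!

This asymmetry is why KL divergence is not a true distance metric.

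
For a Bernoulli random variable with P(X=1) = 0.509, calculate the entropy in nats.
0.6930 nats

The binary entropy function is:
H(p) = -p log(p) - (1-p) log(1-p)

H(0.509) = -0.509 × log_e(0.509) - 0.491 × log_e(0.491)
H(0.509) = 0.6930 nats

Note: Binary entropy is maximized at p=0.5 (H=1 bit) and minimized at p=0 or p=1 (H=0).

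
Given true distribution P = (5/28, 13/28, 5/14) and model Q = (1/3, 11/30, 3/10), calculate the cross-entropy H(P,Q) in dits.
0.4742 dits

Cross-entropy: H(P,Q) = -Σ p(x) log q(x)

Alternatively: H(P,Q) = H(P) + D_KL(P||Q)
H(P) = 0.4480 dits
D_KL(P||Q) = 0.0262 dits

H(P,Q) = 0.4480 + 0.0262 = 0.4742 dits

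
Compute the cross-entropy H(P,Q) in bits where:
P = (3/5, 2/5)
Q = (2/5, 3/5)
1.0879 bits

Cross-entropy: H(P,Q) = -Σ p(x) log q(x)

Alternatively: H(P,Q) = H(P) + D_KL(P||Q)
H(P) = 0.9710 bits
D_KL(P||Q) = 0.1170 bits

H(P,Q) = 0.9710 + 0.1170 = 1.0879 bits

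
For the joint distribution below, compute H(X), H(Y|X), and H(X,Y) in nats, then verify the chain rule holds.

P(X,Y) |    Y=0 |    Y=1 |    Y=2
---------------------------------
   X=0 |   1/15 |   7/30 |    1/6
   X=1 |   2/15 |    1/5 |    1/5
H(X,Y) = 1.7312, H(X) = 0.6909, H(Y|X) = 1.0402 (all in nats)

Chain rule: H(X,Y) = H(X) + H(Y|X)

Left side — joint entropy directly:
H(X,Y) = -Σ p(x,y) log p(x,y) = 1.7312 nats

Right side — compute H(Y|X) from the conditional distributions:
P(X) = (7/15, 8/15), so H(X) = 0.6909 nats
H(Y|X) = Σ_x P(X=x) · H(Y|X=x):
  P(Y|X=0) = (1/7, 1/2, 5/14), H(Y|X=0) = 0.9923, weight P(X=0) = 7/15
  P(Y|X=1) = (1/4, 3/8, 3/8), H(Y|X=1) = 1.0822, weight P(X=1) = 8/15
H(Y|X) = 1.0402 nats

H(X) + H(Y|X) = 0.6909 + 1.0402 = 1.7312 nats

Both sides equal 1.7312 nats. ✓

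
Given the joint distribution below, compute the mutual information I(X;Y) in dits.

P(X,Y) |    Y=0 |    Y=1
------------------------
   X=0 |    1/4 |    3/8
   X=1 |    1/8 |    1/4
0.0010 dits

Mutual information: I(X;Y) = H(X) + H(Y) - H(X,Y)

Marginals:
P(X) = (5/8, 3/8), H(X) = 0.2873 dits
P(Y) = (3/8, 5/8), H(Y) = 0.2873 dits

Joint entropy: H(X,Y) = 0.5737 dits

I(X;Y) = 0.2873 + 0.2873 - 0.5737 = 0.0010 dits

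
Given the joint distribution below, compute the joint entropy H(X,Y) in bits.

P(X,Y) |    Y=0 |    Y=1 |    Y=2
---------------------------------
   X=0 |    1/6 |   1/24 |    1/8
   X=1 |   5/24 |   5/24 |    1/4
2.4398 bits

Joint entropy is H(X,Y) = -Σ_{x,y} p(x,y) log p(x,y).

Summing over all non-zero entries:
H(X,Y) = -[1/6·log_2(1/6) + 1/24·log_2(1/24) + 1/8·log_2(1/8) + 5/24·log_2(5/24) + 5/24·log_2(5/24) + 1/4·log_2(1/4)]
H(X,Y) = 2.4398 bits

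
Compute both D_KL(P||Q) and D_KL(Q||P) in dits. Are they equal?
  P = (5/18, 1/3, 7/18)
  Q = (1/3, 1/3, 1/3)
D_KL(P||Q) = 0.0040, D_KL(Q||P) = 0.0041

KL divergence is not symmetric: D_KL(P||Q) ≠ D_KL(Q||P) in general.

D_KL(P||Q) = 0.0040 dits
D_KL(Q||P) = 0.0041 dits

No, they are not equal!

This asymmetry is why KL divergence is not a true distance metric.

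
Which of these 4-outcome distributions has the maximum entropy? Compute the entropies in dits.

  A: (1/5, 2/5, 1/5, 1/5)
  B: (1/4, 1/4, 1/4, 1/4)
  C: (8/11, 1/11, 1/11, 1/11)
B

For a discrete distribution over n outcomes, entropy is maximized by the uniform distribution.

Computing entropies:
H(A) = 0.5786 dits
H(B) = 0.6021 dits
H(C) = 0.3846 dits

The uniform distribution (where all probabilities equal 1/4) achieves the maximum entropy of log_10(4) = 0.6021 dits.

Distribution B has the highest entropy.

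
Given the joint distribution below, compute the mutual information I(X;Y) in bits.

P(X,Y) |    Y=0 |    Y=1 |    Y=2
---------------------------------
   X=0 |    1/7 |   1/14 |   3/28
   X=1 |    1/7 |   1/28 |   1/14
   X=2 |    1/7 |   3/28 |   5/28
0.0277 bits

Mutual information: I(X;Y) = H(X) + H(Y) - H(X,Y)

Marginals:
P(X) = (9/28, 1/4, 3/7), H(X) = 1.5502 bits
P(Y) = (3/7, 3/14, 5/14), H(Y) = 1.5306 bits

Joint entropy: H(X,Y) = 3.0531 bits

I(X;Y) = 1.5502 + 1.5306 - 3.0531 = 0.0277 bits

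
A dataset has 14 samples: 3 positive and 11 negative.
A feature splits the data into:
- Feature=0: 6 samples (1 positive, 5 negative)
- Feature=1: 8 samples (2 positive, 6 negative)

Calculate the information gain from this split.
0.0074 bits

Information Gain = H(Y) - H(Y|Feature)

Before split:
P(positive) = 3/14 = 0.2143
H(Y) = 0.7496 bits

After split:
Feature=0: H = 0.6500 bits (weight = 6/14)
Feature=1: H = 0.8113 bits (weight = 8/14)
H(Y|Feature) = (6/14)×0.6500 + (8/14)×0.8113 = 0.7422 bits

Information Gain = 0.7496 - 0.7422 = 0.0074 bits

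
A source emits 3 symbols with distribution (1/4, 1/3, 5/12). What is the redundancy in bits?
0.0304 bits

Redundancy measures how far a source is from maximum entropy:
R = H_max - H(X)

Maximum entropy for 3 symbols: H_max = log_2(3) = 1.5850 bits
Actual entropy: H(X) = 1.5546 bits
Redundancy: R = 1.5850 - 1.5546 = 0.0304 bits

This redundancy represents potential for compression: the source could be compressed by 0.0304 bits per symbol.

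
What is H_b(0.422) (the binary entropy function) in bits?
0.9824 bits

The binary entropy function is:
H(p) = -p log(p) - (1-p) log(1-p)

H(0.422) = -0.422 × log_2(0.422) - 0.578 × log_2(0.578)
H(0.422) = 0.9824 bits

Note: Binary entropy is maximized at p=0.5 (H=1 bit) and minimized at p=0 or p=1 (H=0).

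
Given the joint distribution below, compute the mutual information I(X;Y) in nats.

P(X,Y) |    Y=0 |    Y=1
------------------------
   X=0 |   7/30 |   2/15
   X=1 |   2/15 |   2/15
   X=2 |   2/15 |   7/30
0.0276 nats

Mutual information: I(X;Y) = H(X) + H(Y) - H(X,Y)

Marginals:
P(X) = (11/30, 4/15, 11/30), H(X) = 1.0882 nats
P(Y) = (1/2, 1/2), H(Y) = 0.6931 nats

Joint entropy: H(X,Y) = 1.7537 nats

I(X;Y) = 1.0882 + 0.6931 - 1.7537 = 0.0276 nats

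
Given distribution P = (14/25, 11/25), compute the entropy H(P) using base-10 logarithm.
0.2979 dits

Shannon entropy is H(X) = -Σ p(x) log p(x).

For P = (14/25, 11/25):
H = -14/25 × log_10(14/25) -11/25 × log_10(11/25)
H = 0.2979 dits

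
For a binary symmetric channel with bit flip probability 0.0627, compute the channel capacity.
0.6619 bits

For a binary symmetric channel (BSC) with error probability p:
Capacity C = 1 - H(p) bits per symbol

where H(p) = -p log₂(p) - (1-p) log₂(1-p) is the binary entropy function.

H(0.0627) = 0.3381 bits
C = 1 - 0.3381 = 0.6619 bits per symbol

This means we can reliably transmit up to 0.6619 bits of information per channel use.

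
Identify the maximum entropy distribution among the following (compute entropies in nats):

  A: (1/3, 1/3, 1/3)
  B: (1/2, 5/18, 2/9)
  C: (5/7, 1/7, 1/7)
A

For a discrete distribution over n outcomes, entropy is maximized by the uniform distribution.

Computing entropies:
H(A) = 1.0986 nats
H(B) = 1.0366 nats
H(C) = 0.7963 nats

The uniform distribution (where all probabilities equal 1/3) achieves the maximum entropy of log_e(3) = 1.0986 nats.

Distribution A has the highest entropy.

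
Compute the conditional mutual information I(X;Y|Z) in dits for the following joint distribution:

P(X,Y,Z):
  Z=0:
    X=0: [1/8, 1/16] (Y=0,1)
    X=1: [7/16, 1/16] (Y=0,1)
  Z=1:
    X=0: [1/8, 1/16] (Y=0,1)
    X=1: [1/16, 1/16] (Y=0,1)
0.0098 dits

Conditional mutual information: I(X;Y|Z) = H(X|Z) + H(Y|Z) - H(X,Y|Z)

H(Z) = 0.2697
H(X,Z) = 0.5360 → H(X|Z) = 0.2663
H(Y,Z) = 0.5026 → H(Y|Z) = 0.2329
H(X,Y,Z) = 0.7591 → H(X,Y|Z) = 0.4894

I(X;Y|Z) = 0.2663 + 0.2329 - 0.4894 = 0.0098 dits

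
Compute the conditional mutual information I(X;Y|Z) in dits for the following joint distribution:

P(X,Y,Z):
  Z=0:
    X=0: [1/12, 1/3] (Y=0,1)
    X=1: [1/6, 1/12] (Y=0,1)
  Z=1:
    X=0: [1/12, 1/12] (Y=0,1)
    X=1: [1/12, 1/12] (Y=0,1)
0.0319 dits

Conditional mutual information: I(X;Y|Z) = H(X|Z) + H(Y|Z) - H(X,Y|Z)

H(Z) = 0.2764
H(X,Z) = 0.5683 → H(X|Z) = 0.2919
H(Y,Z) = 0.5683 → H(Y|Z) = 0.2919
H(X,Y,Z) = 0.8283 → H(X,Y|Z) = 0.5519

I(X;Y|Z) = 0.2919 + 0.2919 - 0.5519 = 0.0319 dits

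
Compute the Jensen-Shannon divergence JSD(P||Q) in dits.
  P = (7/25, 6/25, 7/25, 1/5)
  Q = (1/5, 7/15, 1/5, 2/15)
0.0124 dits

Jensen-Shannon divergence is:
JSD(P||Q) = 0.5 × D_KL(P||M) + 0.5 × D_KL(Q||M)
where M = 0.5 × (P + Q) is the mixture distribution.

M = 0.5 × (7/25, 6/25, 7/25, 1/5) + 0.5 × (1/5, 7/15, 1/5, 2/15) = (6/25, 0.353333, 6/25, 1/6)

D_KL(P||M) = 0.0130 dits
D_KL(Q||M) = 0.0118 dits

JSD(P||Q) = 0.5 × 0.0130 + 0.5 × 0.0118 = 0.0124 dits

Unlike KL divergence, JSD is symmetric and bounded: 0 ≤ JSD ≤ log(2).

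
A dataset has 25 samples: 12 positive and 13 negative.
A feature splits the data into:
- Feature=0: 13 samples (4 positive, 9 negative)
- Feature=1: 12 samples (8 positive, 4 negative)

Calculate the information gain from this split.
0.0950 bits

Information Gain = H(Y) - H(Y|Feature)

Before split:
P(positive) = 12/25 = 0.4800
H(Y) = 0.9988 bits

After split:
Feature=0: H = 0.8905 bits (weight = 13/25)
Feature=1: H = 0.9183 bits (weight = 12/25)
H(Y|Feature) = (13/25)×0.8905 + (12/25)×0.9183 = 0.9038 bits

Information Gain = 0.9988 - 0.9038 = 0.0950 bits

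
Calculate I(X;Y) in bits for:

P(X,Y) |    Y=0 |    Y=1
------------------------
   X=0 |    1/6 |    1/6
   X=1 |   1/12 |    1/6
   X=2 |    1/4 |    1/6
0.0325 bits

Mutual information: I(X;Y) = H(X) + H(Y) - H(X,Y)

Marginals:
P(X) = (1/3, 1/4, 5/12), H(X) = 1.5546 bits
P(Y) = (1/2, 1/2), H(Y) = 1.0000 bits

Joint entropy: H(X,Y) = 2.5221 bits

I(X;Y) = 1.5546 + 1.0000 - 2.5221 = 0.0325 bits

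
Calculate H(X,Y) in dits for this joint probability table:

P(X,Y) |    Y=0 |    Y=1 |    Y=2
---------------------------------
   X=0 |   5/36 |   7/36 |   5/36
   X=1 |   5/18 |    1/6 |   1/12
0.7506 dits

Joint entropy is H(X,Y) = -Σ_{x,y} p(x,y) log p(x,y).

Summing over all non-zero entries:
H(X,Y) = -[5/36·log_10(5/36) + 7/36·log_10(7/36) + 5/36·log_10(5/36) + 5/18·log_10(5/18) + 1/6·log_10(1/6) + 1/12·log_10(1/12)]
H(X,Y) = 0.7506 dits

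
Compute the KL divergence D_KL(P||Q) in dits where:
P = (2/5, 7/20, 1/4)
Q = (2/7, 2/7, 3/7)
0.0308 dits

KL divergence: D_KL(P||Q) = Σ p(x) log(p(x)/q(x))

Computing term by term:
  x=0: 2/5 × log_10[(2/5)/(2/7)] = 2/5 × 0.1461 = 0.0585
  x=1: 7/20 × log_10[(7/20)/(2/7)] = 7/20 × 0.0881 = 0.0308
  x=2: 1/4 × log_10[(1/4)/(3/7)] = 1/4 × -0.2341 = -0.0585

D_KL(P||Q) = 0.0308 dits

Note: KL divergence is always non-negative and equals 0 iff P = Q.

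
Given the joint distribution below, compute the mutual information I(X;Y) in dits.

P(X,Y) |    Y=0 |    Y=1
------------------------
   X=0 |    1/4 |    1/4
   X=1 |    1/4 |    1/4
0.0000 dits

Mutual information: I(X;Y) = H(X) + H(Y) - H(X,Y)

Marginals:
P(X) = (1/2, 1/2), H(X) = 0.3010 dits
P(Y) = (1/2, 1/2), H(Y) = 0.3010 dits

Joint entropy: H(X,Y) = 0.6021 dits

I(X;Y) = 0.3010 + 0.3010 - 0.6021 = 0.0000 dits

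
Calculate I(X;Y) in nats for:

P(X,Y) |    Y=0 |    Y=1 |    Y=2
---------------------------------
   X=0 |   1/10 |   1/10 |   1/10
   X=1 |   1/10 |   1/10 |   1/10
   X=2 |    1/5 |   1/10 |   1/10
0.0138 nats

Mutual information: I(X;Y) = H(X) + H(Y) - H(X,Y)

Marginals:
P(X) = (3/10, 3/10, 2/5), H(X) = 1.0889 nats
P(Y) = (2/5, 3/10, 3/10), H(Y) = 1.0889 nats

Joint entropy: H(X,Y) = 2.1640 nats

I(X;Y) = 1.0889 + 1.0889 - 2.1640 = 0.0138 nats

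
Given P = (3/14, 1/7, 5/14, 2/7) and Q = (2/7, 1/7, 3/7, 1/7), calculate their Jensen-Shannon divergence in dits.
0.0071 dits

Jensen-Shannon divergence is:
JSD(P||Q) = 0.5 × D_KL(P||M) + 0.5 × D_KL(Q||M)
where M = 0.5 × (P + Q) is the mixture distribution.

M = 0.5 × (3/14, 1/7, 5/14, 2/7) + 0.5 × (2/7, 1/7, 3/7, 1/7) = (1/4, 1/7, 11/28, 3/14)

D_KL(P||M) = 0.0066 dits
D_KL(Q||M) = 0.0076 dits

JSD(P||Q) = 0.5 × 0.0066 + 0.5 × 0.0076 = 0.0071 dits

Unlike KL divergence, JSD is symmetric and bounded: 0 ≤ JSD ≤ log(2).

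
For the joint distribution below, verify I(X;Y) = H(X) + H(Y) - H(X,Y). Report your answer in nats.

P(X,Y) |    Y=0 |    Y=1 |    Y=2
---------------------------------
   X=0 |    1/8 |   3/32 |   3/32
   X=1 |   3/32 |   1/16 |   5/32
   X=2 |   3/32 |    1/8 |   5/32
I(X;Y) = 0.0201 nats

Mutual information has multiple equivalent forms:
- I(X;Y) = H(X) - H(X|Y)
- I(X;Y) = H(Y) - H(Y|X)
- I(X;Y) = H(X) + H(Y) - H(X,Y)

Computing all quantities:
H(X) = 1.0948, H(Y) = 1.0862, H(X,Y) = 2.1609
H(X|Y) = 1.0747, H(Y|X) = 1.0661

Verification:
H(X) - H(X|Y) = 1.0948 - 1.0747 = 0.0201
H(Y) - H(Y|X) = 1.0862 - 1.0661 = 0.0201
H(X) + H(Y) - H(X,Y) = 1.0948 + 1.0862 - 2.1609 = 0.0201

All forms give I(X;Y) = 0.0201 nats. ✓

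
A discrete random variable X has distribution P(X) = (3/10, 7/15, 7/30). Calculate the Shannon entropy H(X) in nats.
1.0564 nats

Shannon entropy is H(X) = -Σ p(x) log p(x).

For P = (3/10, 7/15, 7/30):
H = -3/10 × log_e(3/10) -7/15 × log_e(7/15) -7/30 × log_e(7/30)
H = 1.0564 nats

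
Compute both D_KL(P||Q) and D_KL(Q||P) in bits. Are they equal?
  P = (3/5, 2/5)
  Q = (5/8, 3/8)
D_KL(P||Q) = 0.0019, D_KL(Q||P) = 0.0019

KL divergence is not symmetric: D_KL(P||Q) ≠ D_KL(Q||P) in general.

D_KL(P||Q) = 0.0019 bits
D_KL(Q||P) = 0.0019 bits

In this case they happen to be equal (to 4 decimal places).

This asymmetry is why KL divergence is not a true distance metric.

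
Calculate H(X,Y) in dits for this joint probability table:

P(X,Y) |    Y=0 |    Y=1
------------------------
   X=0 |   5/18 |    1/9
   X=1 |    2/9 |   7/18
0.5652 dits

Joint entropy is H(X,Y) = -Σ_{x,y} p(x,y) log p(x,y).

Summing over all non-zero entries:
H(X,Y) = -[5/18·log_10(5/18) + 1/9·log_10(1/9) + 2/9·log_10(2/9) + 7/18·log_10(7/18)]
H(X,Y) = 0.5652 dits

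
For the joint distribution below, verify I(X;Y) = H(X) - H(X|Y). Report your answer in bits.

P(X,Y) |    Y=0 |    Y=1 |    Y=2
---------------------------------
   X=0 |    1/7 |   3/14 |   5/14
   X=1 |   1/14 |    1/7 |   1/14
I(X;Y) = 0.0410 bits

Mutual information has multiple equivalent forms:
- I(X;Y) = H(X) - H(X|Y)
- I(X;Y) = H(Y) - H(Y|X)
- I(X;Y) = H(X) + H(Y) - H(X,Y)

Computing all quantities:
H(X) = 0.8631, H(Y) = 1.5306, H(X,Y) = 2.3527
H(X|Y) = 0.8221, H(Y|X) = 1.4896

Verification:
H(X) - H(X|Y) = 0.8631 - 0.8221 = 0.0410
H(Y) - H(Y|X) = 1.5306 - 1.4896 = 0.0410
H(X) + H(Y) - H(X,Y) = 0.8631 + 1.5306 - 2.3527 = 0.0410

All forms give I(X;Y) = 0.0410 bits. ✓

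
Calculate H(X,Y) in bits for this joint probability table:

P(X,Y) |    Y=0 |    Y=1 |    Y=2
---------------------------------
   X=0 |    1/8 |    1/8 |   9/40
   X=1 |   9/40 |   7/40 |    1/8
2.5335 bits

Joint entropy is H(X,Y) = -Σ_{x,y} p(x,y) log p(x,y).

Summing over all non-zero entries:
H(X,Y) = -[1/8·log_2(1/8) + 1/8·log_2(1/8) + 9/40·log_2(9/40) + 9/40·log_2(9/40) + 7/40·log_2(7/40) + 1/8·log_2(1/8)]
H(X,Y) = 2.5335 bits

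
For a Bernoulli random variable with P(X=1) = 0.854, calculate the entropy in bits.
0.5997 bits

The binary entropy function is:
H(p) = -p log(p) - (1-p) log(1-p)

H(0.854) = -0.854 × log_2(0.854) - 0.146 × log_2(0.146)
H(0.854) = 0.5997 bits

Note: Binary entropy is maximized at p=0.5 (H=1 bit) and minimized at p=0 or p=1 (H=0).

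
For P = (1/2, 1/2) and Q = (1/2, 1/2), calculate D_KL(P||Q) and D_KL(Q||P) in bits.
D_KL(P||Q) = 0.0000, D_KL(Q||P) = 0.0000

KL divergence is not symmetric: D_KL(P||Q) ≠ D_KL(Q||P) in general.

D_KL(P||Q) = 0.0000 bits
D_KL(Q||P) = 0.0000 bits

In this case they happen to be equal (to 4 decimal places).

This asymmetry is why KL divergence is not a true distance metric.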